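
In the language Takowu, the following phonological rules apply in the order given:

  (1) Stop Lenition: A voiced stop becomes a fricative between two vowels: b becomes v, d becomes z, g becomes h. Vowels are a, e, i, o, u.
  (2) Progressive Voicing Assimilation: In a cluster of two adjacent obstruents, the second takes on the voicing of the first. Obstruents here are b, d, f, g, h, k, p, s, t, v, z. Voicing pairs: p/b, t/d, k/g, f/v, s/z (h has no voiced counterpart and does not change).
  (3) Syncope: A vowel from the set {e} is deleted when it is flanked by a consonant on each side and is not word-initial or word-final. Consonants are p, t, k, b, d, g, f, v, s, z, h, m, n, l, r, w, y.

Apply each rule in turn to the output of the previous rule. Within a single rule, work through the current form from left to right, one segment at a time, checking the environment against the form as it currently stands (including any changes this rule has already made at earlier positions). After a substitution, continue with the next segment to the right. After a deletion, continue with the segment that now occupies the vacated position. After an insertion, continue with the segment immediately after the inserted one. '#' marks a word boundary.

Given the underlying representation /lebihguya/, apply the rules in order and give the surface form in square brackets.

(1) Stop Lenition: [lebihguya] → [levihguya]
(2) Progressive Voicing Assimilation: [levihguya] → [levihkuya]
(3) Syncope: [levihkuya] → [lvihkuya]

[lvihkuya]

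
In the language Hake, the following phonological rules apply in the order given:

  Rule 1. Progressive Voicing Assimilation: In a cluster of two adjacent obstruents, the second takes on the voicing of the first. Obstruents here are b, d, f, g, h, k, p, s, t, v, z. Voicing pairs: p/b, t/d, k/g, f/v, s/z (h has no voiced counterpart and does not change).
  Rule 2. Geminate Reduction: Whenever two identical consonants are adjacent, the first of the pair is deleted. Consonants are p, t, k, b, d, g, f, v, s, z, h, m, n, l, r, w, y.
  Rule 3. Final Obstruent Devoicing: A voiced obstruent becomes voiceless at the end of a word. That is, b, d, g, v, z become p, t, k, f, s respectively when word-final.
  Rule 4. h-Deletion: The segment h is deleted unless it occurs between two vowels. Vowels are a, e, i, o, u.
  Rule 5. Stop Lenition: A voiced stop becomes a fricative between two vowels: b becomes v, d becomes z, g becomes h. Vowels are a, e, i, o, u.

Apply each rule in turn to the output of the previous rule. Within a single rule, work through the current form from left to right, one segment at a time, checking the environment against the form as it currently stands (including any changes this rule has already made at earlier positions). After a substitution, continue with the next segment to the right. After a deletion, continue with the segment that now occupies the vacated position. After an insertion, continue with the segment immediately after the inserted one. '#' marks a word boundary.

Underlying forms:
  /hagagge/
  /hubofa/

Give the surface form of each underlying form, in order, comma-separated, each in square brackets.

/hagagge/:
  Rule 1 Progressive Voicing Assimilation: no change — [hagagge]
  Rule 2 Geminate Reduction: [hagagge] → [hagage]
  Rule 3 Final Obstruent Devoicing: no change — [hagage]
  Rule 4 h-Deletion: [hagage] → [agage]
  Rule 5 Stop Lenition: [agage] → [ahahe]
/hubofa/:
  Rule 1 Progressive Voicing Assimilation: no change — [hubofa]
  Rule 2 Geminate Reduction: no change — [hubofa]
  Rule 3 Final Obstruent Devoicing: no change — [hubofa]
  Rule 4 h-Deletion: [hubofa] → [ubofa]
  Rule 5 Stop Lenition: [ubofa] → [uvofa]

[ahahe], [uvofa]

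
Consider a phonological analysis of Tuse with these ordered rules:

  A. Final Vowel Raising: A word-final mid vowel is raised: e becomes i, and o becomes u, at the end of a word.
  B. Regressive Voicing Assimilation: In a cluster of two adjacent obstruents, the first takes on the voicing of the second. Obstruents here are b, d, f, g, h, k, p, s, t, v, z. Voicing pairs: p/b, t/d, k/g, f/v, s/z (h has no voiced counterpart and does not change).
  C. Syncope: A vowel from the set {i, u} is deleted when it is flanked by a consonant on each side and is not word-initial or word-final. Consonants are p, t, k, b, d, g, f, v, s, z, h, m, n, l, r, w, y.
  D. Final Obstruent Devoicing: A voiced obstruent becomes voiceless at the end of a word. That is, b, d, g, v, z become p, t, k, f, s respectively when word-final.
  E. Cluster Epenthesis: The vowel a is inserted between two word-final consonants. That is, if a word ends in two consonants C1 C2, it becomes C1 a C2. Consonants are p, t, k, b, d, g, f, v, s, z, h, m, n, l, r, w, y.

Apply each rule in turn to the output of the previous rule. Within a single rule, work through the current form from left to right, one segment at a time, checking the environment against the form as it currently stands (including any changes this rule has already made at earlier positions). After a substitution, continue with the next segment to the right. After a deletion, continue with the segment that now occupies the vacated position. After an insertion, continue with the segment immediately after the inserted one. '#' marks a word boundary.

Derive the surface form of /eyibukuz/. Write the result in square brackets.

[eybkas]

A Final Vowel Raising: no change — [eyibukuz]
B Regressive Voicing Assimilation: no change — [eyibukuz]
C Syncope: [eyibukuz] → [eybkz]
D Final Obstruent Devoicing: [eybkz] → [eybks]
E Cluster Epenthesis: [eybks] → [eybkas]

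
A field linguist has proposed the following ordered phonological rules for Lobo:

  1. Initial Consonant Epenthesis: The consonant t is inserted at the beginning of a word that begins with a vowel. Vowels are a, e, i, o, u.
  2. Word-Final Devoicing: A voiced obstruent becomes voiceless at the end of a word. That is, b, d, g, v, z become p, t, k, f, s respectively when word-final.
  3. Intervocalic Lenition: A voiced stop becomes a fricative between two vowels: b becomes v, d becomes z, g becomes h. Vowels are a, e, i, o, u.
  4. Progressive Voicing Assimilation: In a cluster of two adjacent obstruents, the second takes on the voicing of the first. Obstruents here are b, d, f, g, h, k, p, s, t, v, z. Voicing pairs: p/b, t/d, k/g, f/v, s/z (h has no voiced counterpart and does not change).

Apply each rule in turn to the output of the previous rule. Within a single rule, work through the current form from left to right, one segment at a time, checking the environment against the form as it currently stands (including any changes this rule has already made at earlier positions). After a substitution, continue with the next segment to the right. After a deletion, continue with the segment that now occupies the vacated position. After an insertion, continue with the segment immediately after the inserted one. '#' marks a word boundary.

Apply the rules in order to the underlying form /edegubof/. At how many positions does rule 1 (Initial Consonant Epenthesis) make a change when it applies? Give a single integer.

1

1 Initial Consonant Epenthesis: [edegubof] → [tedegubof]
2 Word-Final Devoicing: no change — [tedegubof]
3 Intervocalic Lenition: [tedegubof] → [tezehuvof]
4 Progressive Voicing Assimilation: no change — [tezehuvof]
Rule 1 changed 1 position(s).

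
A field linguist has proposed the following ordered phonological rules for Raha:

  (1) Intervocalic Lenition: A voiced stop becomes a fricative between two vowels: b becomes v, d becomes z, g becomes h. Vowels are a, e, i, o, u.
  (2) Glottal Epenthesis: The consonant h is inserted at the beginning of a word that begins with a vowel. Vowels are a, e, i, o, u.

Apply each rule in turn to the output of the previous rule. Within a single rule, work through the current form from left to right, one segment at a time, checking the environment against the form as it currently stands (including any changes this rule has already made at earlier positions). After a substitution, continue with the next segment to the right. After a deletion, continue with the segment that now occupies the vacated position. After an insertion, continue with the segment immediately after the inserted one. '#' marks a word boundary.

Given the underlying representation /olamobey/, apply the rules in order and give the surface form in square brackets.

[holamovey]

(1) Intervocalic Lenition: [olamobey] → [olamovey]
(2) Glottal Epenthesis: [olamovey] → [holamovey]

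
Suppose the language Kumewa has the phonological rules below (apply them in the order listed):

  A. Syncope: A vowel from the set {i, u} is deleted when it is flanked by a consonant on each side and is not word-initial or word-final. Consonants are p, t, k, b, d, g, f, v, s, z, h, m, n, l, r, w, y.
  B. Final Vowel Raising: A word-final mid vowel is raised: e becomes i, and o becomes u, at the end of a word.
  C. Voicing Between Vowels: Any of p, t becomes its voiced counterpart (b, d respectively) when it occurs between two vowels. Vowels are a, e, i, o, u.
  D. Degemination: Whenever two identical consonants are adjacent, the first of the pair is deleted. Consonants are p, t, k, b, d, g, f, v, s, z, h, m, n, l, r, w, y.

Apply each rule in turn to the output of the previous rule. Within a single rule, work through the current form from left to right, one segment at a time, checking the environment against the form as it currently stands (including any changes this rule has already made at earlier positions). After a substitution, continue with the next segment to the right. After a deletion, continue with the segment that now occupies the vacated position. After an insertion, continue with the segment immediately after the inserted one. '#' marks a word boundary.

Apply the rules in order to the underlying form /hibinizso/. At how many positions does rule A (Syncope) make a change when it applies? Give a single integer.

A Syncope: [hibinizso] → [hbnzso]
B Final Vowel Raising: [hbnzso] → [hbnzsu]
C Voicing Between Vowels: no change — [hbnzsu]
D Degemination: no change — [hbnzsu]
Rule A changed 3 position(s).

3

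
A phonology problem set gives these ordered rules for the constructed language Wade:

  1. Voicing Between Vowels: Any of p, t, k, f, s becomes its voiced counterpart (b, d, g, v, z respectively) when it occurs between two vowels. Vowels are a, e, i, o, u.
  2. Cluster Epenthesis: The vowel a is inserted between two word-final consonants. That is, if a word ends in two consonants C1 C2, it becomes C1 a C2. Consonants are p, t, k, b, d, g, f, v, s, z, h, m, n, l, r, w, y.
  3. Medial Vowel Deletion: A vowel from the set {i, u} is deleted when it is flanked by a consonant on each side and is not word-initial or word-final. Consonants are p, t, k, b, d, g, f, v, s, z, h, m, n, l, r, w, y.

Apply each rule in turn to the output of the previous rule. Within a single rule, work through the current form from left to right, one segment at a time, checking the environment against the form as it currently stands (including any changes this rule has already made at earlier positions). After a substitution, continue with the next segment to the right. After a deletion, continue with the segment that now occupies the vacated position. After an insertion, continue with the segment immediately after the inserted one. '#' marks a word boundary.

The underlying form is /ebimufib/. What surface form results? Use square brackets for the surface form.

[ebmvb]

1 Voicing Between Vowels: [ebimufib] → [ebimuvib]
2 Cluster Epenthesis: no change — [ebimuvib]
3 Medial Vowel Deletion: [ebimuvib] → [ebmvb]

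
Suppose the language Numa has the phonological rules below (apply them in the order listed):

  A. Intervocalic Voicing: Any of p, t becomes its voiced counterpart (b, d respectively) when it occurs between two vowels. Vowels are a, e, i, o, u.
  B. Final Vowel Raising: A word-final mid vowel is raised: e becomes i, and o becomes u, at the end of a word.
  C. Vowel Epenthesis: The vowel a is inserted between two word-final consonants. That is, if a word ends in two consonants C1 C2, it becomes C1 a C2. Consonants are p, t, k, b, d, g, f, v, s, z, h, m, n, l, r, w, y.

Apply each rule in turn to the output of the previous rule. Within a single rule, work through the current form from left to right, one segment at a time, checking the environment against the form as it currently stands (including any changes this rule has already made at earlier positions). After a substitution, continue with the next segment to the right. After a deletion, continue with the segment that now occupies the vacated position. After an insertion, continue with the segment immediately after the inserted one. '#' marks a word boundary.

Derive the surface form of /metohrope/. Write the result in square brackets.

A Intervocalic Voicing: [metohrope] → [medohrobe]
B Final Vowel Raising: [medohrobe] → [medohrobi]
C Vowel Epenthesis: no change — [medohrobi]

[medohrobi]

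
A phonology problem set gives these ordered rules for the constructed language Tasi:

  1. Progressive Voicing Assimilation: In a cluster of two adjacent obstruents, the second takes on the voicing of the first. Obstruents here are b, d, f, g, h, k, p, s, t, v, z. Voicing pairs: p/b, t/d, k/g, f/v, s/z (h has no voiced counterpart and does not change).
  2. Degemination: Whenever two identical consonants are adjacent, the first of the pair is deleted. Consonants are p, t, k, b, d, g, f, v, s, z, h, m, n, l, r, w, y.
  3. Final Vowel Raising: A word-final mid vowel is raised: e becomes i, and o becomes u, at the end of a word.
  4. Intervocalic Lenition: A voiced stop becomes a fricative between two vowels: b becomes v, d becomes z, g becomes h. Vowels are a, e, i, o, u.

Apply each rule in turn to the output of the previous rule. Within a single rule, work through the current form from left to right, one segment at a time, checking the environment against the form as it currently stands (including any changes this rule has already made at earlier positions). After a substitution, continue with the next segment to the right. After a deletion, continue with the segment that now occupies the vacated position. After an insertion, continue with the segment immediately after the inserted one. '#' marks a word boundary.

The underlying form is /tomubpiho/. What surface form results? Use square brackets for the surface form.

1 Progressive Voicing Assimilation: [tomubpiho] → [tomubbiho]
2 Degemination: [tomubbiho] → [tomubiho]
3 Final Vowel Raising: [tomubiho] → [tomubihu]
4 Intervocalic Lenition: [tomubihu] → [tomuvihu]

[tomuvihu]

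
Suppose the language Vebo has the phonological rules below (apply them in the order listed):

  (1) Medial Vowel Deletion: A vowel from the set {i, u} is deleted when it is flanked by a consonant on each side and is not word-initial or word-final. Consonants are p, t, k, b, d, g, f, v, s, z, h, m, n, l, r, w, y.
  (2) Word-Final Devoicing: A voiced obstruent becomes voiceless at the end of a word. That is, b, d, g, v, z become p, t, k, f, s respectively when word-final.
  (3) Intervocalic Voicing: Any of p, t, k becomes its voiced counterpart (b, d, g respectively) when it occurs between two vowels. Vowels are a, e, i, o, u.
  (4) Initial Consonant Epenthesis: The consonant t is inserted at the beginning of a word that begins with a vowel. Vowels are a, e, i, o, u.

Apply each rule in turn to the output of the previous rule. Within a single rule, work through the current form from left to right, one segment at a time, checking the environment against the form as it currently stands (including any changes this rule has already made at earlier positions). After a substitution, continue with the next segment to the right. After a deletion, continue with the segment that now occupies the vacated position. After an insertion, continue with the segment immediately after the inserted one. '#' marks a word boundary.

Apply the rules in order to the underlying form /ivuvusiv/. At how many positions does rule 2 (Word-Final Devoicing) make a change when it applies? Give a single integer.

(1) Medial Vowel Deletion: [ivuvusiv] → [ivvsv]
(2) Word-Final Devoicing: [ivvsv] → [ivvsf]
(3) Intervocalic Voicing: no change — [ivvsf]
(4) Initial Consonant Epenthesis: [ivvsf] → [tivvsf]
Rule 2 changed 1 position(s).

1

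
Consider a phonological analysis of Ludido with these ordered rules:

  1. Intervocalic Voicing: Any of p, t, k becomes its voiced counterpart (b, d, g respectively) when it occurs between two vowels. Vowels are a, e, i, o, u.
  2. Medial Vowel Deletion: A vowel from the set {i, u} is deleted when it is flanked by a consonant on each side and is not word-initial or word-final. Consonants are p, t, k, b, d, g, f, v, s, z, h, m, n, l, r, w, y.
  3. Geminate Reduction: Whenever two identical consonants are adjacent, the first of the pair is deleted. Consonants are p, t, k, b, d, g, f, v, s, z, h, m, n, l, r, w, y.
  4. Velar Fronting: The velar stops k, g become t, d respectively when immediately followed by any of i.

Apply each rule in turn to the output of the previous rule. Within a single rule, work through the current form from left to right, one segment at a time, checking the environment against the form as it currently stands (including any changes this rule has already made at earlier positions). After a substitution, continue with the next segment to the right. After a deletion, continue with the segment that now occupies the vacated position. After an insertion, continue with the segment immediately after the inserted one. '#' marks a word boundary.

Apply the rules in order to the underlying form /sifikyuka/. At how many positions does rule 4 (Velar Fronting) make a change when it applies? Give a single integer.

0

1 Intervocalic Voicing: [sifikyuka] → [sifikyuga]
2 Medial Vowel Deletion: [sifikyuga] → [sfkyga]
3 Geminate Reduction: no change — [sfkyga]
4 Velar Fronting: no change — [sfkyga]
Rule 4 changed 0 position(s).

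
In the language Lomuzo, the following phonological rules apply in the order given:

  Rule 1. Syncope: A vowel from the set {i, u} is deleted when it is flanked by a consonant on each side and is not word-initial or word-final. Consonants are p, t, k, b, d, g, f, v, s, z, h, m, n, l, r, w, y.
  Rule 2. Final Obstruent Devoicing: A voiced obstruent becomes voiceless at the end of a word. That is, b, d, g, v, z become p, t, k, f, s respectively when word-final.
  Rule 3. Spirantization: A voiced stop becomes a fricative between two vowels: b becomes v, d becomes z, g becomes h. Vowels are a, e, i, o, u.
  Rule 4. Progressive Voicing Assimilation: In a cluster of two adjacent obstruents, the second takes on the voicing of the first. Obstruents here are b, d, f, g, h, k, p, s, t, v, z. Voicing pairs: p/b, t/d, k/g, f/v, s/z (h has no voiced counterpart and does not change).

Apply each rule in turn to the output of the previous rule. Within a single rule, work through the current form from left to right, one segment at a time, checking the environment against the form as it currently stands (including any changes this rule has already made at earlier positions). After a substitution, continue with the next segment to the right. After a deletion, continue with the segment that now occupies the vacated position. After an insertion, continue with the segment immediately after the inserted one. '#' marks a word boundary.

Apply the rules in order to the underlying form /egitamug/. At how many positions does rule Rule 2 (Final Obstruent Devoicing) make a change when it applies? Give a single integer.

Rule 1 Syncope: [egitamug] → [egtamg]
Rule 2 Final Obstruent Devoicing: [egtamg] → [egtamk]
Rule 3 Spirantization: no change — [egtamk]
Rule 4 Progressive Voicing Assimilation: [egtamk] → [egdamk]
Rule Rule 2 changed 1 position(s).

1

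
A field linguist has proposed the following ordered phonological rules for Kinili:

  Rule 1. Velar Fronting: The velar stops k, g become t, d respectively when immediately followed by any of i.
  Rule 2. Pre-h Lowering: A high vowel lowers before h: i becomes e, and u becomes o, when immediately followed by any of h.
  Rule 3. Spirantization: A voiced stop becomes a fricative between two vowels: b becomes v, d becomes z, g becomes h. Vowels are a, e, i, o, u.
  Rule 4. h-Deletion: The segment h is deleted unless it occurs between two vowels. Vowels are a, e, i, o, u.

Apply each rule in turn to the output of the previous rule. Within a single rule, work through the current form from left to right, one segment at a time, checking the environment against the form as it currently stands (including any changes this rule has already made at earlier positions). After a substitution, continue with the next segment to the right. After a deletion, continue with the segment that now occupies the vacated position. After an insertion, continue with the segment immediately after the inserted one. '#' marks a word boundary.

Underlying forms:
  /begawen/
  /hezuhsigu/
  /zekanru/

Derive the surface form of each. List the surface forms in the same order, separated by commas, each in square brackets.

/begawen/:
  Rule 1 Velar Fronting: no change — [begawen]
  Rule 2 Pre-h Lowering: no change — [begawen]
  Rule 3 Spirantization: [begawen] → [behawen]
  Rule 4 h-Deletion: no change — [behawen]
/hezuhsigu/:
  Rule 1 Velar Fronting: no change — [hezuhsigu]
  Rule 2 Pre-h Lowering: [hezuhsigu] → [hezohsigu]
  Rule 3 Spirantization: [hezohsigu] → [hezohsihu]
  Rule 4 h-Deletion: [hezohsihu] → [ezosihu]
/zekanru/:
  Rule 1 Velar Fronting: no change — [zekanru]
  Rule 2 Pre-h Lowering: no change — [zekanru]
  Rule 3 Spirantization: no change — [zekanru]
  Rule 4 h-Deletion: no change — [zekanru]

[behawen], [ezosihu], [zekanru]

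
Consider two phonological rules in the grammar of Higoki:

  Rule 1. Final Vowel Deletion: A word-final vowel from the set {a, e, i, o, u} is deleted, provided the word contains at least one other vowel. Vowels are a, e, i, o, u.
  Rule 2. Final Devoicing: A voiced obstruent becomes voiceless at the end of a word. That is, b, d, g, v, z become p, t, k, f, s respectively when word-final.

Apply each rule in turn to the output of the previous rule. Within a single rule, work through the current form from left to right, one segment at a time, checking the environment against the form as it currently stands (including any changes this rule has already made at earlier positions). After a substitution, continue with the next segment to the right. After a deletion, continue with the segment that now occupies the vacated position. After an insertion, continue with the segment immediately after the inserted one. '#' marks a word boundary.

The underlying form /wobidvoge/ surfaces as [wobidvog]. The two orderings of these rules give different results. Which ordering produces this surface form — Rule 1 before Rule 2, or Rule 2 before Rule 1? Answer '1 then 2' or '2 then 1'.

2 then 1

Order 1 then 2:
  1 Final Vowel Deletion: [wobidvoge] → [wobidvog]
  2 Final Devoicing: [wobidvog] → [wobidvok]
  result: [wobidvok]
Order 2 then 1:
  2 Final Devoicing: no change — [wobidvoge]
  1 Final Vowel Deletion: [wobidvoge] → [wobidvog]
  result: [wobidvog]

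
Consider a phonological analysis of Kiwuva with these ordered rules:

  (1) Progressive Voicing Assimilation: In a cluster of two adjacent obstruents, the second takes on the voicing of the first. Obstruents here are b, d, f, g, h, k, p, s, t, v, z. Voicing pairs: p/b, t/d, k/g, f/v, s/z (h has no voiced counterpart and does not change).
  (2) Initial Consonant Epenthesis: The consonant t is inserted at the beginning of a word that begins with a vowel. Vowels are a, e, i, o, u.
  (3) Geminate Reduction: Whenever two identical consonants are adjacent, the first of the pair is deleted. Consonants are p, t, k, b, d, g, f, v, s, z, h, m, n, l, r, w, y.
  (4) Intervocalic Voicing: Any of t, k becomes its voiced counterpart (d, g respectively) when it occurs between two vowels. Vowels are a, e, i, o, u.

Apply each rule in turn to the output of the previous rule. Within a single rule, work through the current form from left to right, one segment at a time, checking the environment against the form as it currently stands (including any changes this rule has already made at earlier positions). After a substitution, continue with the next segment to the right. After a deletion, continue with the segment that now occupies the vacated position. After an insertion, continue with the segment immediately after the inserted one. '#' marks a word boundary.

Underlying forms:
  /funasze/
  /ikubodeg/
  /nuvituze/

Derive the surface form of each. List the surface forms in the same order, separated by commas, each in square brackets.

/funasze/:
  (1) Progressive Voicing Assimilation: [funasze] → [funasse]
  (2) Initial Consonant Epenthesis: no change — [funasse]
  (3) Geminate Reduction: [funasse] → [funase]
  (4) Intervocalic Voicing: no change — [funase]
/ikubodeg/:
  (1) Progressive Voicing Assimilation: no change — [ikubodeg]
  (2) Initial Consonant Epenthesis: [ikubodeg] → [tikubodeg]
  (3) Geminate Reduction: no change — [tikubodeg]
  (4) Intervocalic Voicing: [tikubodeg] → [tigubodeg]
/nuvituze/:
  (1) Progressive Voicing Assimilation: no change — [nuvituze]
  (2) Initial Consonant Epenthesis: no change — [nuvituze]
  (3) Geminate Reduction: no change — [nuvituze]
  (4) Intervocalic Voicing: [nuvituze] → [nuviduze]

[funase], [tigubodeg], [nuviduze]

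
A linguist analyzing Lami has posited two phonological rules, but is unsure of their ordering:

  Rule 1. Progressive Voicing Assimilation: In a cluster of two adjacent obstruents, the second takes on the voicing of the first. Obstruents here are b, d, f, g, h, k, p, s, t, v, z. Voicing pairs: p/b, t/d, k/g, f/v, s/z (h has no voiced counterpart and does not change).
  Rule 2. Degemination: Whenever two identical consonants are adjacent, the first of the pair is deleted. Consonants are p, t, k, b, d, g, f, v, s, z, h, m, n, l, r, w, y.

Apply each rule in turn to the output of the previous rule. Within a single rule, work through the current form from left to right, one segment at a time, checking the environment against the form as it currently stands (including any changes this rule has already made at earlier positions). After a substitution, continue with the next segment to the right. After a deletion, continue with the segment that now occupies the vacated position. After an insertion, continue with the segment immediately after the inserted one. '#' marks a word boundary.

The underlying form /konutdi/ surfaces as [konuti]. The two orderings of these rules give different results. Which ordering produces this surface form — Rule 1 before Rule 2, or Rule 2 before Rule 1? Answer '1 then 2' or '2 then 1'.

Order 1 then 2:
  1 Progressive Voicing Assimilation: [konutdi] → [konutti]
  2 Degemination: [konutti] → [konuti]
  result: [konuti]
Order 2 then 1:
  2 Degemination: no change — [konutdi]
  1 Progressive Voicing Assimilation: [konutdi] → [konutti]
  result: [konutti]

1 then 2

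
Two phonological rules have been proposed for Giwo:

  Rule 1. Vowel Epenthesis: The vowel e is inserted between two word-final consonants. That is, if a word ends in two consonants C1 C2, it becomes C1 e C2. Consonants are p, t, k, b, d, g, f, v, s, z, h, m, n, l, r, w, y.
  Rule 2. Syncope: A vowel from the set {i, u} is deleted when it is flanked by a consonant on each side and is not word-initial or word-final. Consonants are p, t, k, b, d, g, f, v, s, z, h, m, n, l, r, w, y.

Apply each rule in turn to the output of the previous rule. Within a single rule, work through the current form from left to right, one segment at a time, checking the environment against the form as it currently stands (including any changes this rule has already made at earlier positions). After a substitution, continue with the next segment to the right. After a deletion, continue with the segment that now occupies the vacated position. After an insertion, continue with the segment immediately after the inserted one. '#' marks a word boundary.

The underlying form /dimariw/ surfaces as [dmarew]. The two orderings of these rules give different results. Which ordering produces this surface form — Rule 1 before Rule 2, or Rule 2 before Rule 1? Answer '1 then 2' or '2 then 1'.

2 then 1

Order 1 then 2:
  1 Vowel Epenthesis: no change — [dimariw]
  2 Syncope: [dimariw] → [dmarw]
  result: [dmarw]
Order 2 then 1:
  2 Syncope: [dimariw] → [dmarw]
  1 Vowel Epenthesis: [dmarw] → [dmarew]
  result: [dmarew]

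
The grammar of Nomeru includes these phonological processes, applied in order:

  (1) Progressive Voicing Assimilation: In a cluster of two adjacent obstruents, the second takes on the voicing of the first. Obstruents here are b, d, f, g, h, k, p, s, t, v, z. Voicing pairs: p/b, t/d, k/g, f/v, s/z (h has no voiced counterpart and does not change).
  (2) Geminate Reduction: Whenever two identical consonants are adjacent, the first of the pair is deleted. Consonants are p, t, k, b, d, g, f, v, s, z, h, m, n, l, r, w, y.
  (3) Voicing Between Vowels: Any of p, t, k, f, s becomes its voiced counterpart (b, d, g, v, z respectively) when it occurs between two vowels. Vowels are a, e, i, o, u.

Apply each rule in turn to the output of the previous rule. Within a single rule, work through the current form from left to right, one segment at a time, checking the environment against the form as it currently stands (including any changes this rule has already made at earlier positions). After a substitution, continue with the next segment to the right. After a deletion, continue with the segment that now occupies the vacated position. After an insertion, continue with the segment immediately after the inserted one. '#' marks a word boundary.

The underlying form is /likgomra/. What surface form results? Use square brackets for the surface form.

[ligomra]

(1) Progressive Voicing Assimilation: [likgomra] → [likkomra]
(2) Geminate Reduction: [likkomra] → [likomra]
(3) Voicing Between Vowels: [likomra] → [ligomra]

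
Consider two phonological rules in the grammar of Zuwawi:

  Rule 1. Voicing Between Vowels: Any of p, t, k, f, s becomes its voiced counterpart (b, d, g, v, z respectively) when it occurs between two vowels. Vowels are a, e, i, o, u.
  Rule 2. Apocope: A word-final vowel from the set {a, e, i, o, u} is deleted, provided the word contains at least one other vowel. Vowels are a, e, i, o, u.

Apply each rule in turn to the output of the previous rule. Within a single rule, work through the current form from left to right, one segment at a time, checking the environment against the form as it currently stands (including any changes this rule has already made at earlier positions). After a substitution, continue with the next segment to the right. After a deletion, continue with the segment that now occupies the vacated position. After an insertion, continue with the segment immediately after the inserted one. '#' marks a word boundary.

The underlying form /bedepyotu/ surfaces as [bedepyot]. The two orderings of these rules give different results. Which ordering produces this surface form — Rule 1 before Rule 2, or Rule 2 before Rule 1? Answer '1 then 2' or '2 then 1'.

Order 1 then 2:
  1 Voicing Between Vowels: [bedepyotu] → [bedepyodu]
  2 Apocope: [bedepyodu] → [bedepyod]
  result: [bedepyod]
Order 2 then 1:
  2 Apocope: [bedepyotu] → [bedepyot]
  1 Voicing Between Vowels: no change — [bedepyot]
  result: [bedepyot]

2 then 1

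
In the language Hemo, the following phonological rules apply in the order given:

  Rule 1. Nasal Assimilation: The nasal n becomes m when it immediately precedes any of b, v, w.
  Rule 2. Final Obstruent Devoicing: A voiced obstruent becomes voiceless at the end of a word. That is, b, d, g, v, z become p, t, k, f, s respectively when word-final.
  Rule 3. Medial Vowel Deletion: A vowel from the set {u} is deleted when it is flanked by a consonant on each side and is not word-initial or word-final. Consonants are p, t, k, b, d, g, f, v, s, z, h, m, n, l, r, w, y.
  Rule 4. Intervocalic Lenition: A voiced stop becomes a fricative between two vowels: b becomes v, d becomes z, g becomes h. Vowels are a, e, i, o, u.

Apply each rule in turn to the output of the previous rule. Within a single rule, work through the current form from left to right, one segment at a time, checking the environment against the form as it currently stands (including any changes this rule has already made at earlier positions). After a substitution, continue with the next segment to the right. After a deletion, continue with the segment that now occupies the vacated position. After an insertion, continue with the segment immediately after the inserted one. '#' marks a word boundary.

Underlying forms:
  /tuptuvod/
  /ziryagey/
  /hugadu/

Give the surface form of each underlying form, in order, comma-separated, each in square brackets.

/tuptuvod/:
  Rule 1 Nasal Assimilation: no change — [tuptuvod]
  Rule 2 Final Obstruent Devoicing: [tuptuvod] → [tuptuvot]
  Rule 3 Medial Vowel Deletion: [tuptuvot] → [tptvot]
  Rule 4 Intervocalic Lenition: no change — [tptvot]
/ziryagey/:
  Rule 1 Nasal Assimilation: no change — [ziryagey]
  Rule 2 Final Obstruent Devoicing: no change — [ziryagey]
  Rule 3 Medial Vowel Deletion: no change — [ziryagey]
  Rule 4 Intervocalic Lenition: [ziryagey] → [ziryahey]
/hugadu/:
  Rule 1 Nasal Assimilation: no change — [hugadu]
  Rule 2 Final Obstruent Devoicing: no change — [hugadu]
  Rule 3 Medial Vowel Deletion: [hugadu] → [hgadu]
  Rule 4 Intervocalic Lenition: [hgadu] → [hgazu]

[tptvot], [ziryahey], [hgazu]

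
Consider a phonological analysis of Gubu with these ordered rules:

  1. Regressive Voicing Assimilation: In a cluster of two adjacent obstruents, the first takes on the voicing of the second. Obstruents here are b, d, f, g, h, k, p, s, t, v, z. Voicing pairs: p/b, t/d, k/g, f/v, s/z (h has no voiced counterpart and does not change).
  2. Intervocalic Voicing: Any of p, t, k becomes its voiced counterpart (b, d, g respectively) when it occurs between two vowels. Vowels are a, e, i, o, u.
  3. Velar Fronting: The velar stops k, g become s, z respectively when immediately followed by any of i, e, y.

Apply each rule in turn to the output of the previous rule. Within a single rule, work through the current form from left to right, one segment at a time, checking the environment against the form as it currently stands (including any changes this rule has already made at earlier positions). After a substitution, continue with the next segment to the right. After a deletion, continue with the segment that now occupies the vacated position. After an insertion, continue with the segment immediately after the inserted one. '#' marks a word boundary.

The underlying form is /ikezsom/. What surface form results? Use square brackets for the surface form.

[izessom]

1 Regressive Voicing Assimilation: [ikezsom] → [ikessom]
2 Intervocalic Voicing: [ikessom] → [igessom]
3 Velar Fronting: [igessom] → [izessom]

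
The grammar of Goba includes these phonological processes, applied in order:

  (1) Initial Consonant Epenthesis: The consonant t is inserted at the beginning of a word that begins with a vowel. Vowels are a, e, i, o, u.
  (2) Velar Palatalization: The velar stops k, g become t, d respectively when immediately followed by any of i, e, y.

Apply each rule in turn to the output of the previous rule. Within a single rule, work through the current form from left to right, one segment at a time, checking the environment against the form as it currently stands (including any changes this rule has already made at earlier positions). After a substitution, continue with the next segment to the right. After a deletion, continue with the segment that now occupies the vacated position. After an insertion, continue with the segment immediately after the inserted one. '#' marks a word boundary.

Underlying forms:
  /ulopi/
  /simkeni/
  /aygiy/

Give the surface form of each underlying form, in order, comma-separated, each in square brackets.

/ulopi/:
  (1) Initial Consonant Epenthesis: [ulopi] → [tulopi]
  (2) Velar Palatalization: no change — [tulopi]
/simkeni/:
  (1) Initial Consonant Epenthesis: no change — [simkeni]
  (2) Velar Palatalization: [simkeni] → [simteni]
/aygiy/:
  (1) Initial Consonant Epenthesis: [aygiy] → [taygiy]
  (2) Velar Palatalization: [taygiy] → [taydiy]

[tulopi], [simteni], [taydiy]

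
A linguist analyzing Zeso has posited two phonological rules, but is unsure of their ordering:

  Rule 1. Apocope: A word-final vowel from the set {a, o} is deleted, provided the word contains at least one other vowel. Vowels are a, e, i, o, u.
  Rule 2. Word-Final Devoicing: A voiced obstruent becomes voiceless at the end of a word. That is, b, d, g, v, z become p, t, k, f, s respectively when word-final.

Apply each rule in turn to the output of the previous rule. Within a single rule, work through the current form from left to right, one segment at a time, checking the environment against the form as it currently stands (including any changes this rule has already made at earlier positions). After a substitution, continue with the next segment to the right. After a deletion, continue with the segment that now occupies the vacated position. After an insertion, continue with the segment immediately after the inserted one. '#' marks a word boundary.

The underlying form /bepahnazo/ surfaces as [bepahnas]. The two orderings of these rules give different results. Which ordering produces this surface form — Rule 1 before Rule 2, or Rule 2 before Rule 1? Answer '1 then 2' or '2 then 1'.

Order 1 then 2:
  1 Apocope: [bepahnazo] → [bepahnaz]
  2 Word-Final Devoicing: [bepahnaz] → [bepahnas]
  result: [bepahnas]
Order 2 then 1:
  2 Word-Final Devoicing: no change — [bepahnazo]
  1 Apocope: [bepahnazo] → [bepahnaz]
  result: [bepahnaz]

1 then 2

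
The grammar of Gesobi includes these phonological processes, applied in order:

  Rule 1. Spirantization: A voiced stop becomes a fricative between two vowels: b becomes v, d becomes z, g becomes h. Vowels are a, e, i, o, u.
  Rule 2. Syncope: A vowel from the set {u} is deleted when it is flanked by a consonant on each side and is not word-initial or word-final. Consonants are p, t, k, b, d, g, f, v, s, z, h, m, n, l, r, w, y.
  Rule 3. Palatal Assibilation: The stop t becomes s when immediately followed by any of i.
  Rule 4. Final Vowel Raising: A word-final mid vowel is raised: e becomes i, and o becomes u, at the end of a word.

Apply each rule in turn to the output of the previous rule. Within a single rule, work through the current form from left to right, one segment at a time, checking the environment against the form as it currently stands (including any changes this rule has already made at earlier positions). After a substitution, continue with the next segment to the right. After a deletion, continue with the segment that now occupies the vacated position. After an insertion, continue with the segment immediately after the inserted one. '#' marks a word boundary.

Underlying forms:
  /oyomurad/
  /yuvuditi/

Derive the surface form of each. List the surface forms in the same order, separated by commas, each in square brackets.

/oyomurad/:
  Rule 1 Spirantization: no change — [oyomurad]
  Rule 2 Syncope: [oyomurad] → [oyomrad]
  Rule 3 Palatal Assibilation: no change — [oyomrad]
  Rule 4 Final Vowel Raising: no change — [oyomrad]
/yuvuditi/:
  Rule 1 Spirantization: [yuvuditi] → [yuvuziti]
  Rule 2 Syncope: [yuvuziti] → [yvziti]
  Rule 3 Palatal Assibilation: [yvziti] → [yvzisi]
  Rule 4 Final Vowel Raising: no change — [yvzisi]

[oyomrad], [yvzisi]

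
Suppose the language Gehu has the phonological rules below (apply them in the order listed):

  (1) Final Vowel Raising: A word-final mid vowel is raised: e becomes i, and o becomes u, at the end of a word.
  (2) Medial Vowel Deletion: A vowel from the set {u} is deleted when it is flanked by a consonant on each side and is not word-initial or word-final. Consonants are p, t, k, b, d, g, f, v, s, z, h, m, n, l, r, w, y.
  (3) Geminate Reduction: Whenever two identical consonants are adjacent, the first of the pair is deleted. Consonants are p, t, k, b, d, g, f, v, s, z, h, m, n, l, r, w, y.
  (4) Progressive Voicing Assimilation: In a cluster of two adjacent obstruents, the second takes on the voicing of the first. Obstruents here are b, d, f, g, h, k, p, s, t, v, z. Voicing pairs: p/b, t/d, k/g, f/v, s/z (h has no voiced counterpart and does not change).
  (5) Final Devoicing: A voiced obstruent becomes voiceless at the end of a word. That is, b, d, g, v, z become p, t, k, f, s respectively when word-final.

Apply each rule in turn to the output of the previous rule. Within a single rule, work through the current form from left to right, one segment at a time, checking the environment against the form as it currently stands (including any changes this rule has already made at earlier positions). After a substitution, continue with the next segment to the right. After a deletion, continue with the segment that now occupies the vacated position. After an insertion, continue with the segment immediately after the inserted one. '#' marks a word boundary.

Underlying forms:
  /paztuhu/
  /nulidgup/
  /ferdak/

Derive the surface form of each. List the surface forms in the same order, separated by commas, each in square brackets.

[pazdhu], [nlidgp], [ferdak]

/paztuhu/:
  (1) Final Vowel Raising: no change — [paztuhu]
  (2) Medial Vowel Deletion: [paztuhu] → [pazthu]
  (3) Geminate Reduction: no change — [pazthu]
  (4) Progressive Voicing Assimilation: [pazthu] → [pazdhu]
  (5) Final Devoicing: no change — [pazdhu]
/nulidgup/:
  (1) Final Vowel Raising: no change — [nulidgup]
  (2) Medial Vowel Deletion: [nulidgup] → [nlidgp]
  (3) Geminate Reduction: no change — [nlidgp]
  (4) Progressive Voicing Assimilation: [nlidgp] → [nlidgb]
  (5) Final Devoicing: [nlidgb] → [nlidgp]
/ferdak/:
  (1) Final Vowel Raising: no change — [ferdak]
  (2) Medial Vowel Deletion: no change — [ferdak]
  (3) Geminate Reduction: no change — [ferdak]
  (4) Progressive Voicing Assimilation: no change — [ferdak]
  (5) Final Devoicing: no change — [ferdak]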